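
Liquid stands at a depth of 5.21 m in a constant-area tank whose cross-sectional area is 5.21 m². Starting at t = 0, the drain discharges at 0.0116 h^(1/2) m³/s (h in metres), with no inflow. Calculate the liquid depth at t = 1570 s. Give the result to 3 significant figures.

Unsteady balance on liquid volume: A dh/dt = −0.0116 √h.
∫ h^(−1/2) dh = −(0.0116/A) ∫ dt, giving 2√h = 2√h₀ − (0.0116/A) t.
√h = √5.21 − 0.0116·1570/(2·5.21) = 2.2825 − 1.7478 = 0.53475.
h = 0.53475² = 0.28596 m.

0.286 m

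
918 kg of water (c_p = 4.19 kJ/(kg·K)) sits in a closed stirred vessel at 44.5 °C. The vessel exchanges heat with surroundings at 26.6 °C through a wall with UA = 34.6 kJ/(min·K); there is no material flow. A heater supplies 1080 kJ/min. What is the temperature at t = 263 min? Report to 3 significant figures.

56.6 °C

Lumped-capacitance energy balance: M c_p dT/dt = UA(T_amb − T) + Q̇.
dT/dt = (T_ss − T)/τ with T_ss = T_amb + Q̇/UA = 26.6 + 1080/34.6 = 57.814 °C, τ = M c_p/UA = 918·4.19/34.6 = 111.17 min.
Integrating: T(t) = T_ss + (T₀ − T_ss) e^(−t/τ).
T(263) = 57.814 + (-13.314)·0.093876 = 56.564 °C.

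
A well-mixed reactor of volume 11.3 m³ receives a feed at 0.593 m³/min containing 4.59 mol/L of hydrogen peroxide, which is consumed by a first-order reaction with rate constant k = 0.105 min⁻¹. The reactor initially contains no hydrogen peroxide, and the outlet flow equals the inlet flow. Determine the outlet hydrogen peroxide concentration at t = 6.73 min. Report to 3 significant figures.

1.00 mol/L

V dC/dt = Q(C_in − C) − k V C.
This is linear with rate a = Q/V + k = 0.15748 min⁻¹.
C_ss = Q C_in/(Q + kV) = 1.5296 mol/L; C(t) = C_ss + (C₀ − C_ss) e^(−a t).
C(6.73) = 1.5296 + (-1.5296)·e^(−0.15748·6.73) = 1.5296 + (-1.5296)·0.34652 = 0.99955 mol/L.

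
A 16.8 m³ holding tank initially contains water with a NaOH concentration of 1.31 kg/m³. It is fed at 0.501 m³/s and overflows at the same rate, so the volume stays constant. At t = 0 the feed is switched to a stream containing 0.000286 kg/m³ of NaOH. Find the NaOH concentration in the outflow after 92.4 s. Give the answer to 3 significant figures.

Unsteady species balance (constant V, well mixed): V dC/dt = Q(C_in − C).
So dC/dt = (C_in − C)/τ with τ = V/Q = 16.8/0.501 = 33.533 s.
Integrating: C(t) = C_in + (C₀ − C_in) e^(−t/τ).
C(92.4) = 0.000286 + (1.31 − 0.000286)·e^(−92.4/33.533) = 0.000286 + (1.3097)·0.063577 = 0.083554 kg/m³.

0.0836 kg/m³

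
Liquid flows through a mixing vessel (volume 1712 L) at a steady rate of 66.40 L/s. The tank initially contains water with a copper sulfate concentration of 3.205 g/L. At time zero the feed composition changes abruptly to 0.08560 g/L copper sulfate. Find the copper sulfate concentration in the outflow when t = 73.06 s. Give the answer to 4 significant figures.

0.2690 g/L

Species balance on the tank: V dC/dt = Q(C_in − C).
So dC/dt = (C_in − C)/τ with τ = V/Q = 1712/66.40 = 25.7831 s.
Solution: C(t) = C_in + (C₀ − C_in) e^(−t/τ).
C(73.06) = 0.08560 + (3.205 − 0.08560)·e^(−73.06/25.7831) = 0.08560 + (3.11940)·0.0587987 = 0.269017 g/L.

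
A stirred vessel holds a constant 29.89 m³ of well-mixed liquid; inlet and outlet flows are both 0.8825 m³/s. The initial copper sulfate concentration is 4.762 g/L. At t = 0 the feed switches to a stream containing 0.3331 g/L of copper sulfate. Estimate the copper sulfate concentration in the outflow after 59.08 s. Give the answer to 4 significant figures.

Unsteady species balance (constant V, well mixed): V dC/dt = Q(C_in − C).
Time constant τ = V/Q = 29.89/0.8825 = 33.8697 s.
Integrating: C(t) = C_in + (C₀ − C_in) e^(−t/τ).
C(59.08) = 0.3331 + (4.762 − 0.3331)·e^(−59.08/33.8697) = 0.3331 + (4.42890)·0.174762 = 1.10710 g/L.

1.107 g/L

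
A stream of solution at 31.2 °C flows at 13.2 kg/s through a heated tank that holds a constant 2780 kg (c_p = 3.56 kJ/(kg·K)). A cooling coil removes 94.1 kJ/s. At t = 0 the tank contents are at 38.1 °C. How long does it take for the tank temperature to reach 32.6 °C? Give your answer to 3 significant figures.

M c_p dT/dt = ṁ c_p (T_in − T) − Q̇.
τ = M/ṁ = 210.61 s; T_ss = T_in − Q̇/(ṁ c_p) = 29.198 °C.
T(t) = T_ss + (T₀ − T_ss) e^(−t/τ). Set T = 32.6:
e^(−t/τ) = (32.6 − 29.198)/(38.1 − 29.198) = 0.38219
t = −210.61 · ln(0.38219) = 202.57 s.

203 s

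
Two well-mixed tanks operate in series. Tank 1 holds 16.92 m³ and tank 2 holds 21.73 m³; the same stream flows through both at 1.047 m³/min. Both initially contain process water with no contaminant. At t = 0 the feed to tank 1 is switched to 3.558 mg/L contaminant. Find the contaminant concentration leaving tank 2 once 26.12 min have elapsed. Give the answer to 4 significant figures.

1.478 mg/L

Time constants: τᵢ = Vᵢ/Q for each well-mixed tank.
τ₁ = 16.92/1.047 = 16.1605 min; τ₂ = 21.73/1.047 = 20.7545 min.
Solving the cascade with C₁(0)=C₂(0)=0 gives C₂(t) = C_in[1 − (τ₁ e^(−t/τ₁) − τ₂ e^(−t/τ₂))/(τ₁ − τ₂)].
At t = 26.12: e^(−t/τ₁) = 0.198634, e^(−t/τ₂) = 0.284074.
C₂ = 3.558·[1 − (16.1605·0.198634 − 20.7545·0.284074)/(-4.59408)] = 3.558·0.415376 = 1.47791 mg/L.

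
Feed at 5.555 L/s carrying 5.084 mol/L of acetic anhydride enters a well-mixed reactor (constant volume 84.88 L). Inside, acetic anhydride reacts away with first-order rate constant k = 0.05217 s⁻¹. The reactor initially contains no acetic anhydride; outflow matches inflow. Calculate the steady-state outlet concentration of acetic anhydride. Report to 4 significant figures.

V dC/dt = Q(C_in − C) − k V C.
Steady state (dC/dt = 0): C_ss = Q C_in/(Q + kV) = C_in/(1 + kV/Q).
C_ss = 5.555·5.084/(5.555 + 0.05217·84.88) = 28.2416/9.98319 = 2.82892 mol/L.

2.829 mol/L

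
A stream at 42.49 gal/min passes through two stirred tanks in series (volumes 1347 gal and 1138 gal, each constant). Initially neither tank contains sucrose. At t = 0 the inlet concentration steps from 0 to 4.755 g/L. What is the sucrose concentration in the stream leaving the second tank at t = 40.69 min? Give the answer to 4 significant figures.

1.931 g/L

Each tank obeys Vᵢ dCᵢ/dt = Q(Cᵢ₋₁ − Cᵢ), so τᵢ = Vᵢ/Q.
τ₁ = 1347/42.49 = 31.7016 min; τ₂ = 1138/42.49 = 26.7828 min.
Tank 1: C₁ = C_in(1 − e^(−t/τ₁)). Tank 2 (τ₁ ≠ τ₂): C₂ = C_in[1 − (τ₁ e^(−t/τ₁) − τ₂ e^(−t/τ₂))/(τ₁ − τ₂)].
At t = 40.69: e^(−t/τ₁) = 0.277057, e^(−t/τ₂) = 0.218874.
C₂ = 4.755·[1 − (31.7016·0.277057 − 26.7828·0.218874)/(4.91880)] = 4.755·0.406137 = 1.93118 g/L.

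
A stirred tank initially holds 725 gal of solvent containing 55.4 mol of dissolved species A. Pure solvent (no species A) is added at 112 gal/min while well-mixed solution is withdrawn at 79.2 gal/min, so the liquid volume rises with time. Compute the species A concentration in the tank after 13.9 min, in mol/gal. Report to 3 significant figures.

Let m(t) be the amount of species A. Volume: V(t) = V₀ + (Q_in − Q_out) t = 725 + 32.800 t; V(13.9) = 1180.9 gal.
No species A enters, so dm/dt = −Q_out · (m/V).
Separate: dm/m = −Q_out dt/V(t) ⇒ ln(m/m₀) = −(Q_out/(Q_in−Q_out)) ln(V/V₀).
m = m₀ (V₀/V)^(Q_out/(Q_in−Q_out)) = 55.4 × (725/1180.9)^(2.4146) = 17.057 mol.
C = m/V = 17.057/1180.9 = 0.014443 mol/gal.

0.0144 mol/gal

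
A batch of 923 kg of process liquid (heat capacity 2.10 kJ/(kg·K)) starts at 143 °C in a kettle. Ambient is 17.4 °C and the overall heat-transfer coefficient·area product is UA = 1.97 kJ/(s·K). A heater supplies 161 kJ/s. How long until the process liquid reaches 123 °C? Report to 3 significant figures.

599 s

M c_p dT/dt = −UA(T − T_amb) + Q̇.
τ = M c_p/UA = 983.91 s; T_ss = T_amb + Q̇/UA = 17.4 + 161/1.97 = 99.126 °C.
T(t) = T_ss + (T₀ − T_ss)e^(−t/τ); set T = 123:
t = −τ ln[(T − T_ss)/(T₀ − T_ss)] = −983.91 · ln(0.54415) = 598.74 s.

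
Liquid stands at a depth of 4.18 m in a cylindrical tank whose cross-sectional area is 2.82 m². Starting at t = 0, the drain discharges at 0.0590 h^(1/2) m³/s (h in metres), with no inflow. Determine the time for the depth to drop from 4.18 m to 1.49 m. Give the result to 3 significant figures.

A dh/dt = −Q_out = −0.0590 √h.
∫ h^(−1/2) dh = −(0.0590/A) ∫ dt, giving 2√h = 2√h₀ − (0.0590/A) t.
t = 2A(√h₀ − √h)/0.0590 = 2·2.82·(√4.18 − √1.49)/0.0590
  = 5.6400 × (2.0445 − 1.2207) / 0.0590 = 78.754 s.

78.8 s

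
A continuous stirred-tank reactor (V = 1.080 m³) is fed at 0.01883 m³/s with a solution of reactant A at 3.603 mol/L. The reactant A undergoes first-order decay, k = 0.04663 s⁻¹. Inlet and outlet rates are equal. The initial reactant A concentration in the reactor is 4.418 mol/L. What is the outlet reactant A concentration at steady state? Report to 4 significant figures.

0.9805 mol/L

V dC/dt = Q(C_in − C) − k V C.
Steady state (dC/dt = 0): C_ss = Q C_in/(Q + kV) = C_in/(1 + kV/Q).
C_ss = 0.01883·3.603/(0.01883 + 0.04663·1.080) = 0.0678445/0.0691904 = 0.980548 mol/L.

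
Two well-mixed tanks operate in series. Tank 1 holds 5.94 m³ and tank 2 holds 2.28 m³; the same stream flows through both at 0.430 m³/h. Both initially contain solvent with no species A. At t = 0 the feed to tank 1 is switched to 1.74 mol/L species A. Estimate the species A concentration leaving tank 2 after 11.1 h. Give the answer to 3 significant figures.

Species balance on tank i: dCᵢ/dt = (Cᵢ₋₁ − Cᵢ)/τᵢ with τᵢ = Vᵢ/Q.
τ₁ = 5.94/0.430 = 13.814 h; τ₂ = 2.28/0.430 = 5.3023 h.
Solving the cascade with C₁(0)=C₂(0)=0 gives C₂(t) = C_in[1 − (τ₁ e^(−t/τ₁) − τ₂ e^(−t/τ₂))/(τ₁ − τ₂)].
At t = 11.1: e^(−t/τ₁) = 0.44774, e^(−t/τ₂) = 0.12326.
C₂ = 1.74·[1 − (13.814·0.44774 − 5.3023·0.12326)/(8.5116)] = 1.74·0.35012 = 0.60921 mol/L.

0.609 mol/L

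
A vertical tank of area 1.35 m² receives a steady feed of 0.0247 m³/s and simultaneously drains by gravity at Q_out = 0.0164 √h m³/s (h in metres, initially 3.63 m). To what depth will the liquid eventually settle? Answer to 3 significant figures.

Level balance: A dh/dt = 0.0247 − 0.0164 √h. Setting dh/dt = 0:
Q_in = 0.0164 √h_ss ⇒ √h_ss = 0.0247/0.0164 = 1.5061.
h_ss = 1.5061² = 2.2683 m. (Since h₀ = 3.63 m > h_ss, the level will fall toward this value.)

2.27 m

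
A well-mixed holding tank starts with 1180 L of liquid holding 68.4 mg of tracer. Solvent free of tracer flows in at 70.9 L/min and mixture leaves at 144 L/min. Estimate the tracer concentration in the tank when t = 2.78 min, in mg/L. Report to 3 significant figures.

Let m(t) be the amount of tracer. Volume: V(t) = V₀ + (Q_in − Q_out) t = 1180 − 73.100 t; V(2.78) = 976.78 L.
No tracer enters, so dm/dt = −Q_out · (m/V).
dm/m = −Q_out dt/(V₀ − 73.100 t); integrating gives ln(m/m₀) = −(Q_out/(Q_in−Q_out)) ln(V/V₀).
m = m₀ (V₀/V)^(Q_out/(Q_in−Q_out)) = 68.4 × (1180/976.78)^(-1.9699) = 47.137 mg.
C = m/V = 47.137/976.78 = 0.048257 mg/L.

0.0483 mg/L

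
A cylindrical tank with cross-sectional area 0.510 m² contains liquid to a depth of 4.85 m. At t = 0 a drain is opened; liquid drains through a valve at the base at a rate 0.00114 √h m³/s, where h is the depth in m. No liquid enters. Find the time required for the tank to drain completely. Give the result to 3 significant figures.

Volume balance on the tank: A dh/dt = −0.00114 √h.
∫ h^(−1/2) dh = −(0.00114/A) ∫ dt, giving 2√h = 2√h₀ − (0.00114/A) t.
Set h = 0: 2√h₀ = (0.00114/A) t_empty ⇒ t_empty = 2A√h₀/0.00114.
t_empty = 2·0.510·√4.85/0.00114 = 1.0200·2.2023/0.00114 = 1970.5 s.

1970 s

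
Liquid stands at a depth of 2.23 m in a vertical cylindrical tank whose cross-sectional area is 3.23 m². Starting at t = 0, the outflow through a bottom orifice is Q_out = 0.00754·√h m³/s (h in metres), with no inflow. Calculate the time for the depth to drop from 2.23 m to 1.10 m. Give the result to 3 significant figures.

381 s

With no inflow, A dh/dt = −0.00754 √h.
Separate and integrate: 2(√h − √h₀) = −(0.00754/A) t.
t = 2A(√h₀ − √h)/0.00754 = 2·3.23·(√2.23 − √1.10)/0.00754
  = 6.4600 × (1.4933 − 1.0488) / 0.00754 = 380.84 s.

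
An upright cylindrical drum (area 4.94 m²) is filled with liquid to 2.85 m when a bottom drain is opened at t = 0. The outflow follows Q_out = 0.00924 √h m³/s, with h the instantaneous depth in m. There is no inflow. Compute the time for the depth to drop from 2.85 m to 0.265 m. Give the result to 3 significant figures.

With no inflow, A dh/dt = −0.00924 √h.
∫ h^(−1/2) dh = −(0.00924/A) ∫ dt, giving 2√h = 2√h₀ − (0.00924/A) t.
t = 2A(√h₀ − √h)/0.00924 = 2·4.94·(√2.85 − √0.265)/0.00924
  = 9.8800 × (1.6882 − 0.51478) / 0.00924 = 1254.7 s.

1250 s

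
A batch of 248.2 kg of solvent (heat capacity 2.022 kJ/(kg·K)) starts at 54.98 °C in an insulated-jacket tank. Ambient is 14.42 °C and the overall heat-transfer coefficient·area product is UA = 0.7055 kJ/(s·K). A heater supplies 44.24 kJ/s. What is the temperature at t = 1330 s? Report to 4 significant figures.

73.71 °C

Lumped-capacitance energy balance: M c_p dT/dt = UA(T_amb − T) + Q̇.
dT/dt = (T_ss − T)/τ with T_ss = T_amb + Q̇/UA = 14.42 + 44.24/0.7055 = 77.1273 °C, τ = M c_p/UA = 248.2·2.022/0.7055 = 711.354 s.
T approaches T_ss exponentially: T(t) = T_ss + (T₀ − T_ss) e^(−t/τ).
T(1330) = 77.1273 + (-22.1473)·0.154174 = 73.7128 °C.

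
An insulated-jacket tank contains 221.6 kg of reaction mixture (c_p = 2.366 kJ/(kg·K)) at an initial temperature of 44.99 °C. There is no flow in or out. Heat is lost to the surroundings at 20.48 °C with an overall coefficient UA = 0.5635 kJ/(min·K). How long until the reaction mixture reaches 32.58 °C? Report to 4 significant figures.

656.8 min

Heat balance on the well-mixed liquid: M c_p dT/dt = −UA(T − T_amb).
τ = M c_p/UA = 930.445 min; T_ss = T_amb = 20.4800 °C.
T(t) = T_ss + (T₀ − T_ss)e^(−t/τ); set T = 32.58:
t = −τ ln[(T − T_ss)/(T₀ − T_ss)] = −930.445 · ln(0.493676) = 656.778 min.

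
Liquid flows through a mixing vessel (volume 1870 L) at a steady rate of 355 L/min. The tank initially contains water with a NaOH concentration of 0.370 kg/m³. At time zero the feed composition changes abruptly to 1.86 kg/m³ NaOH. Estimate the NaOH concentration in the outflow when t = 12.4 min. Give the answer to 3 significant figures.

Mass balance on the solute (V constant): V dC/dt = Q(C_in − C).
Rewrite as dC/dt + C/τ = C_in/τ, τ = V/Q = 5.2676 min.
This is linear first-order; C(t) = C_in + (C₀ − C_in) e^(−t/τ).
C(12.4) = 1.86 + (0.370 − 1.86)·e^(−12.4/5.2676) = 1.86 + (-1.4900)·0.094987 = 1.7185 kg/m³.

1.72 kg/m³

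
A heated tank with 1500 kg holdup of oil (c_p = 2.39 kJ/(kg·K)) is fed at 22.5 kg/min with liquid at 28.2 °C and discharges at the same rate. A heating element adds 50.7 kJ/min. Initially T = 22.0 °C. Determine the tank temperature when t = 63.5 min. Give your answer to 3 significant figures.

M c_p dT/dt = ṁ c_p (T_in − T) + Q̇.
τ = M/ṁ = 66.667 min; T_ss = T_in + Q̇/(ṁ c_p) = 28.2 + 50.7/(22.5·2.39) = 29.143 °C.
Solution: T(t) = T_ss + (T₀ − T_ss) e^(−t/τ).
T(63.5) = 29.143 + (-7.1428)·e^(−63.5/66.667) = 29.143 + (-7.1428)·0.38578 = 26.387 °C.

26.4 °C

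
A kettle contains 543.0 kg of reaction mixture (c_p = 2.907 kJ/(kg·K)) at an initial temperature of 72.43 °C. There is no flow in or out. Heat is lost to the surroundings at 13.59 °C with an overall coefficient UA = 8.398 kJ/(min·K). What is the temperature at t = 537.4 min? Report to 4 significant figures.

16.96 °C

M c_p dT/dt = −UA(T − T_amb).
dT/dt = (T_ss − T)/τ with T_ss = T_amb = 13.5900 °C, τ = M c_p/UA = 543.0·2.907/8.398 = 187.962 min.
T approaches T_ss exponentially: T(t) = T_ss + (T₀ − T_ss) e^(−t/τ).
T(537.4) = 13.5900 + (58.8400)·0.0573206 = 16.9627 °C.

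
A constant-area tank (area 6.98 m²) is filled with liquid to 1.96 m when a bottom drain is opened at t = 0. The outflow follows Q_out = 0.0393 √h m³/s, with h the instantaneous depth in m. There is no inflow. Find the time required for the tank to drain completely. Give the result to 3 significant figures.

With no inflow, A dh/dt = −0.0393 √h.
This is separable: 2 d(√h)/dt = −0.0393/A, so √h = √h₀ − (0.0393/(2A)) t.
Set h = 0: 2√h₀ = (0.0393/A) t_empty ⇒ t_empty = 2A√h₀/0.0393.
t_empty = 2·6.98·√1.96/0.0393 = 13.960·1.4000/0.0393 = 497.30 s.

497 s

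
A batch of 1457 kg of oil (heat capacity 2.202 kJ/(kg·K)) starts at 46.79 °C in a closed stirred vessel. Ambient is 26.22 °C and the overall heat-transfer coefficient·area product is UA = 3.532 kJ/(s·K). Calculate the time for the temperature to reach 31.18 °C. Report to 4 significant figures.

1292 s

Lumped-capacitance energy balance: M c_p dT/dt = UA(T_amb − T).
τ = M c_p/UA = 908.356 s; T_ss = T_amb = 26.2200 °C.
T(t) = T_ss + (T₀ − T_ss)e^(−t/τ); set T = 31.18:
t = −τ ln[(T − T_ss)/(T₀ − T_ss)] = −908.356 · ln(0.241128) = 1292.07 s.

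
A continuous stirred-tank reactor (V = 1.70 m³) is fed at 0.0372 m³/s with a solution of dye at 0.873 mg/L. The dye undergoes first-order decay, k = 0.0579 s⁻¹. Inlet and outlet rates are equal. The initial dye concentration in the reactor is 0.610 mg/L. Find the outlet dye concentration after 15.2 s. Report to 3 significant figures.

0.350 mg/L

V dC/dt = Q(C_in − C) − k V C.
This is linear with rate a = Q/V + k = 0.079782 s⁻¹.
C_ss = Q C_in/(Q + kV) = 0.23944 mg/L; C(t) = C_ss + (C₀ − C_ss) e^(−a t).
C(15.2) = 0.23944 + (0.37056)·e^(−0.079782·15.2) = 0.23944 + (0.37056)·0.29740 = 0.34964 mg/L.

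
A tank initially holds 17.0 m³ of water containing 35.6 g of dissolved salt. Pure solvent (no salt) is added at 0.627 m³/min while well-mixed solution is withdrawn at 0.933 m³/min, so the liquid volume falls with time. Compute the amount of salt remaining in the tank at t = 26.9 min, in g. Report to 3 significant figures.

4.73 g

Total volume: dV/dt = Q_in − Q_out = -0.30600 m³/min, so V(t) = 17.0 − 0.30600 t and V(26.9) = 8.7686 m³.
No salt enters, so dm/dt = −Q_out · (m/V).
dm/m = −Q_out dt/(V₀ − 0.30600 t); integrating gives ln(m/m₀) = −(Q_out/(Q_in−Q_out)) ln(V/V₀).
m = m₀ (V₀/V)^(Q_out/(Q_in−Q_out)) = 35.6 × (17.0/8.7686)^(-3.0490) = 4.7293 g.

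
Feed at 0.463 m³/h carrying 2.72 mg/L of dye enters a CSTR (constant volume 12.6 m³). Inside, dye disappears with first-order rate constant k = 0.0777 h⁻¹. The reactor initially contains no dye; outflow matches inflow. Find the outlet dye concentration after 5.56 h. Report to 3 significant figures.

Accumulation = in − out − consumed: V dC/dt = Q C_in − Q C − k V C.
This is linear with rate a = Q/V + k = 0.11445 h⁻¹.
C_ss = Q C_in/(Q + kV) = 0.87333 mg/L; C(t) = C_ss + (C₀ − C_ss) e^(−a t).
C(5.56) = 0.87333 + (-0.87333)·e^(−0.11445·5.56) = 0.87333 + (-0.87333)·0.52924 = 0.41113 mg/L.

0.411 mg/L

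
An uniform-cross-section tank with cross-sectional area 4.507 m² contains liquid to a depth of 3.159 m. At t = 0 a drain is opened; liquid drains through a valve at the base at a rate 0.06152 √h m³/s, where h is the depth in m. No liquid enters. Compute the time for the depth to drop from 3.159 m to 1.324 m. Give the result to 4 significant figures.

Volume balance on the tank: A dh/dt = −0.06152 √h.
∫ h^(−1/2) dh = −(0.06152/A) ∫ dt, giving 2√h = 2√h₀ − (0.06152/A) t.
t = 2A(√h₀ − √h)/0.06152 = 2·4.507·(√3.159 − √1.324)/0.06152
  = 9.01400 × (1.77736 − 1.15065) / 0.06152 = 91.8258 s.

91.83 s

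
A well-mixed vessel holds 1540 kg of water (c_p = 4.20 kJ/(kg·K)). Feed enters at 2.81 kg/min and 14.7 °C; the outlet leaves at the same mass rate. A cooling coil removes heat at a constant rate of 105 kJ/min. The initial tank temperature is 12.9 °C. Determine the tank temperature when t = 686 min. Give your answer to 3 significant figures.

7.83 °C

M c_p dT/dt = ṁ c_p (T_in − T) − Q̇.
Rearrange: dT/dt = (T_ss − T)/τ with τ = M/ṁ = 548.04 min and T_ss = T_in − Q̇/(ṁ c_p) = 5.8032 °C.
T approaches T_ss exponentially: T(t) = T_ss + (T₀ − T_ss) e^(−t/τ).
T(686) = 5.8032 + (7.0968)·e^(−686/548.04) = 5.8032 + (7.0968)·0.28601 = 7.8330 °C.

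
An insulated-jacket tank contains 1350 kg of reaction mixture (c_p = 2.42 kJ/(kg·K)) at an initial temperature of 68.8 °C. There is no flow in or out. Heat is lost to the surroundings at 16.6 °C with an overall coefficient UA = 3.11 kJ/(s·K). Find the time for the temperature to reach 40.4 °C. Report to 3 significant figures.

825 s

M c_p dT/dt = −UA(T − T_amb).
τ = M c_p/UA = 1050.5 s; T_ss = T_amb = 16.600 °C.
T(t) = T_ss + (T₀ − T_ss)e^(−t/τ); set T = 40.4:
t = −τ ln[(T − T_ss)/(T₀ − T_ss)] = −1050.5 · ln(0.45594) = 825.05 s.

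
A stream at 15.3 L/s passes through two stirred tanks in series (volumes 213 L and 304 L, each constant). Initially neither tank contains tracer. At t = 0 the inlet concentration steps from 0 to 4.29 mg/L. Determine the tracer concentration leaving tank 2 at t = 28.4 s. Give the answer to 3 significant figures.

Each tank obeys Vᵢ dCᵢ/dt = Q(Cᵢ₋₁ − Cᵢ), so τᵢ = Vᵢ/Q.
τ₁ = 213/15.3 = 13.922 s; τ₂ = 304/15.3 = 19.869 s.
Tank 1: C₁ = C_in(1 − e^(−t/τ₁)). Tank 2 (τ₁ ≠ τ₂): C₂ = C_in[1 − (τ₁ e^(−t/τ₁) − τ₂ e^(−t/τ₂))/(τ₁ − τ₂)].
At t = 28.4: e^(−t/τ₁) = 0.13003, e^(−t/τ₂) = 0.23947.
C₂ = 4.29·[1 − (13.922·0.13003 − 19.869·0.23947)/(-5.9477)] = 4.29·0.50438 = 2.1638 mg/L.

2.16 mg/L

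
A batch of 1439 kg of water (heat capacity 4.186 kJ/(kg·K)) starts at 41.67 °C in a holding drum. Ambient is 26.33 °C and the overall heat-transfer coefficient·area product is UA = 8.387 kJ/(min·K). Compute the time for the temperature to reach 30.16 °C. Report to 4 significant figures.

996.6 min

Energy balance: M c_p dT/dt = −UA(T − T_amb).
τ = M c_p/UA = 718.213 min; T_ss = T_amb = 26.3300 °C.
T(t) = T_ss + (T₀ − T_ss)e^(−t/τ); set T = 30.16:
t = −τ ln[(T − T_ss)/(T₀ − T_ss)] = −718.213 · ln(0.249674) = 996.592 min.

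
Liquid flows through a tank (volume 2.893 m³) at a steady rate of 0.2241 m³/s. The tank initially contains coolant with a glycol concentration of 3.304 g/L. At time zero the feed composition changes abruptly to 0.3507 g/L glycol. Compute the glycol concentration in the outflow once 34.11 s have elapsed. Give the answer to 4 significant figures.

0.5610 g/L

Species balance on the tank: V dC/dt = Q(C_in − C).
Time constant τ = V/Q = 2.893/0.2241 = 12.9094 s.
Solution: C(t) = C_in + (C₀ − C_in) e^(−t/τ).
C(34.11) = 0.3507 + (3.304 − 0.3507)·e^(−34.11/12.9094) = 0.3507 + (2.95330)·0.0712004 = 0.560976 g/L.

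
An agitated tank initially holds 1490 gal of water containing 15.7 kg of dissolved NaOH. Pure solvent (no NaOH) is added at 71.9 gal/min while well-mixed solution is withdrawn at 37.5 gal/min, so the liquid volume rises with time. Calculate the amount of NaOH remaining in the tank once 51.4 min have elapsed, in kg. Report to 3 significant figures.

Let m(t) be the amount of NaOH. Volume: V(t) = V₀ + (Q_in − Q_out) t = 1490 + 34.400 t; V(51.4) = 3258.2 gal.
Solute balance: dm/dt = 0 − Q_out C = −Q_out m/V(t).
Separate: dm/m = −Q_out dt/V(t) ⇒ ln(m/m₀) = −(Q_out/(Q_in−Q_out)) ln(V/V₀).
m = m₀ (V₀/V)^(Q_out/(Q_in−Q_out)) = 15.7 × (1490/3258.2)^(1.0901) = 6.6910 kg.

6.69 kg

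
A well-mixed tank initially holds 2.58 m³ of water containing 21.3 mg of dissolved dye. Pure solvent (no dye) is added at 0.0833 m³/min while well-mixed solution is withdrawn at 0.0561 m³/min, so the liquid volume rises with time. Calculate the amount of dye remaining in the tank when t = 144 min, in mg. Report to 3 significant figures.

Let m(t) be the amount of dye. Volume: V(t) = V₀ + (Q_in − Q_out) t = 2.58 + 0.027200 t; V(144) = 6.4968 m³.
Species balance (pure solvent in): dm/dt = −Q_out · m/V(t).
Separate: dm/m = −Q_out dt/V(t) ⇒ ln(m/m₀) = −(Q_out/(Q_in−Q_out)) ln(V/V₀).
m = m₀ (V₀/V)^(Q_out/(Q_in−Q_out)) = 21.3 × (2.58/6.4968)^(2.0625) = 3.1707 mg.

3.17 mg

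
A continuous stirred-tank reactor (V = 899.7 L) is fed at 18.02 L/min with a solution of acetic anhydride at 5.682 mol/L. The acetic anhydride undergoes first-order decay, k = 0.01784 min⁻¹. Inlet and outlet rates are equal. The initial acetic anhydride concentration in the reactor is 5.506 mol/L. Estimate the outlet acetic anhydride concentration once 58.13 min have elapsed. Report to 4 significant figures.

Species balance: V dC/dt = Q C_in − Q C − k V C.
dC/dt = (Q/V) C_in − (Q/V + k) C; effective rate a = Q/V + k = 0.0200289 + 0.01784 = 0.0378689 min⁻¹.
C_ss = Q C_in/(Q + kV) = 3.00522 mol/L; C(t) = C_ss + (C₀ − C_ss) e^(−a t).
C(58.13) = 3.00522 + (2.50078)·e^(−0.0378689·58.13) = 3.00522 + (2.50078)·0.110657 = 3.28195 mol/L.

3.282 mol/L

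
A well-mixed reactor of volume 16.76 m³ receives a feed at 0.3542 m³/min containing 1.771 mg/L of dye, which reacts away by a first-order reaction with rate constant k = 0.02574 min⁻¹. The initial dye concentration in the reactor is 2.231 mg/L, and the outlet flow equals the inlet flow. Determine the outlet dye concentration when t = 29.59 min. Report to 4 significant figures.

1.156 mg/L

Species balance: V dC/dt = Q C_in − Q C − k V C.
dC/dt = (Q/V) C_in − (Q/V + k) C; effective rate a = Q/V + k = 0.0211337 + 0.02574 = 0.0468737 min⁻¹.
C_ss = Q C_in/(Q + kV) = 0.798481 mg/L; C(t) = C_ss + (C₀ − C_ss) e^(−a t).
C(29.59) = 0.798481 + (1.43252)·e^(−0.0468737·29.59) = 0.798481 + (1.43252)·0.249826 = 1.15636 mg/L.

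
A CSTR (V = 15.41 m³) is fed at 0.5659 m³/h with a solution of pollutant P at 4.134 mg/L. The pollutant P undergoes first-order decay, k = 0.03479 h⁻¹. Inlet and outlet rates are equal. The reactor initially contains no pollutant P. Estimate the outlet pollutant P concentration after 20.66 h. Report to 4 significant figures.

1.638 mg/L

Accumulation = in − out − consumed: V dC/dt = Q C_in − Q C − k V C.
This is linear with rate a = Q/V + k = 0.0715129 h⁻¹.
C_ss = Q C_in/(Q + kV) = 2.12287 mg/L; C(t) = C_ss + (C₀ − C_ss) e^(−a t).
C(20.66) = 2.12287 + (-2.12287)·e^(−0.0715129·20.66) = 2.12287 + (-2.12287)·0.228217 = 1.63839 mg/L.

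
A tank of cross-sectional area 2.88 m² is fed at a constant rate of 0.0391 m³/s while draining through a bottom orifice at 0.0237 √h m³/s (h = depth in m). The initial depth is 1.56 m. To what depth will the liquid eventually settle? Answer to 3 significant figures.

2.72 m

Level balance: A dh/dt = 0.0391 − 0.0237 √h. Setting dh/dt = 0:
Q_in = 0.0237 √h_ss ⇒ √h_ss = 0.0391/0.0237 = 1.6498.
h_ss = 1.6498² = 2.7218 m. (Since h₀ = 1.56 m < h_ss, the level will rise toward this value.)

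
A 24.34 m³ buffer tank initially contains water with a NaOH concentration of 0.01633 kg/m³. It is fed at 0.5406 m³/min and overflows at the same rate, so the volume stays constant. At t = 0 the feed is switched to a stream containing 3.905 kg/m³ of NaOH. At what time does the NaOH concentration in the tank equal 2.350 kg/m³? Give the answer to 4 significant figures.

Species balance: V dC/dt = Q(C_in − C) ⇒ τ = V/Q = 45.0240 min.
C(t) = C_in + (C₀ − C_in) e^(−t/τ). Set C = 2.350 and solve for t:
e^(−t/τ) = (C − C_in)/(C₀ − C_in) = (2.350 − 3.905)/(0.01633 − 3.905) = 0.399880
t = −τ ln(…) = 45.0240 × 0.916592 = 41.2687 min.

41.27 min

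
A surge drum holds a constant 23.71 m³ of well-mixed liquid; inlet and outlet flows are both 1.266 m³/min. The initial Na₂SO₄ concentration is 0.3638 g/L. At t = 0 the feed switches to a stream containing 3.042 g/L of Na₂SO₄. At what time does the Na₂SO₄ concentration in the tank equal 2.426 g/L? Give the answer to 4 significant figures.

Species balance: V dC/dt = Q(C_in − C) ⇒ τ = V/Q = 18.7283 min.
C(t) = C_in + (C₀ − C_in) e^(−t/τ). Set C = 2.426 and solve for t:
e^(−t/τ) = (C − C_in)/(C₀ − C_in) = (2.426 − 3.042)/(0.3638 − 3.042) = 0.230005
t = −τ ln(…) = 18.7283 × 1.46965 = 27.5241 min.

27.52 min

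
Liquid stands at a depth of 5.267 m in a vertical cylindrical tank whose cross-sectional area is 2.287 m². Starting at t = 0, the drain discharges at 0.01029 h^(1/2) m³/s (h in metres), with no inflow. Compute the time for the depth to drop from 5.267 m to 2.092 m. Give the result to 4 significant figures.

377.2 s

With no inflow, A dh/dt = −0.01029 √h.
This is separable: 2 d(√h)/dt = −0.01029/A, so √h = √h₀ − (0.01029/(2A)) t.
t = 2A(√h₀ − √h)/0.01029 = 2·2.287·(√5.267 − √2.092)/0.01029
  = 4.57400 × (2.29499 − 1.44637) / 0.01029 = 377.219 s.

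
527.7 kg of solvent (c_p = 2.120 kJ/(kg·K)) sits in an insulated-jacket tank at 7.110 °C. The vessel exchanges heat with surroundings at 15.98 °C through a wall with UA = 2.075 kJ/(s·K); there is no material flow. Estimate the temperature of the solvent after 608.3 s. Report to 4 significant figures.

13.11 °C

Energy balance: M c_p dT/dt = −UA(T − T_amb).
dT/dt = (T_ss − T)/τ with T_ss = T_amb = 15.9800 °C, τ = M c_p/UA = 527.7·2.120/2.075 = 539.144 s.
Solution: T(t) = T_ss + (T₀ − T_ss) e^(−t/τ).
T(608.3) = 15.9800 + (-8.87000)·0.323593 = 13.1097 °C.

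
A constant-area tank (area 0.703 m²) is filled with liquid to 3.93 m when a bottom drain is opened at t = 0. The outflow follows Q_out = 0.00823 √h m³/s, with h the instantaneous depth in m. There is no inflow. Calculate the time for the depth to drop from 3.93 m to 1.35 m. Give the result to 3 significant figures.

140 s

With no inflow, A dh/dt = −0.00823 √h.
Separate and integrate: 2(√h − √h₀) = −(0.00823/A) t.
t = 2A(√h₀ − √h)/0.00823 = 2·0.703·(√3.93 − √1.35)/0.00823
  = 1.4060 × (1.9824 − 1.1619) / 0.00823 = 140.18 s.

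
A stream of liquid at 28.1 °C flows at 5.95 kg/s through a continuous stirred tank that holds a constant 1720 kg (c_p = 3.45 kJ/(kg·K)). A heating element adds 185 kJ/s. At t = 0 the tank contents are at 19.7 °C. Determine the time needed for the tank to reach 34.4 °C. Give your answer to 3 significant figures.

538 s

Unsteady energy balance on the tank contents: M c_p dT/dt = ṁ c_p (T_in − T) + 185.
τ = M/ṁ = 289.08 s; T_ss = T_in + Q̇/(ṁ c_p) = 37.112 °C.
T(t) = T_ss + (T₀ − T_ss) e^(−t/τ). Set T = 34.4:
e^(−t/τ) = (34.4 − 37.112)/(19.7 − 37.112) = 0.15577
t = −289.08 · ln(0.15577) = 537.50 s.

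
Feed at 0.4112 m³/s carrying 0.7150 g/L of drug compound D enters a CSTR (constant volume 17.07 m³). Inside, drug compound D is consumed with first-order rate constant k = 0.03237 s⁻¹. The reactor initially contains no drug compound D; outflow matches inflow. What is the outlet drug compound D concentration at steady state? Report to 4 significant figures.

V dC/dt = Q(C_in − C) − k V C.
At steady state: 0 = Q C_in − (Q + kV) C_ss, so C_ss = Q C_in/(Q + kV).
C_ss = 0.4112·0.7150/(0.4112 + 0.03237·17.07) = 0.294008/0.963756 = 0.305065 g/L.

0.3051 g/L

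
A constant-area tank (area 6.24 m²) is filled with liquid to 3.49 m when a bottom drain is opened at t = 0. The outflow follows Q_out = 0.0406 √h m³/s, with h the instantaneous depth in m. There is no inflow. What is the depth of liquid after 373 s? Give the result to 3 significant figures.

With no inflow, A dh/dt = −0.0406 √h.
Separate and integrate: 2(√h − √h₀) = −(0.0406/A) t.
√h = √3.49 − 0.0406·373/(2·6.24) = 1.8682 − 1.2134 = 0.65471.
h = 0.65471² = 0.42864 m.

0.429 m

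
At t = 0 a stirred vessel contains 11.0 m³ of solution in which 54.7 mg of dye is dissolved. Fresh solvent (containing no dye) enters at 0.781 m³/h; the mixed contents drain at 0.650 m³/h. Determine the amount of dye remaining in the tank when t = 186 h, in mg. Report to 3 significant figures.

Let m(t) be the amount of dye. Volume: V(t) = V₀ + (Q_in − Q_out) t = 11.0 + 0.13100 t; V(186) = 35.366 m³.
No dye enters, so dm/dt = −Q_out · (m/V).
Separate: dm/m = −Q_out dt/V(t) ⇒ ln(m/m₀) = −(Q_out/(Q_in−Q_out)) ln(V/V₀).
m = m₀ (V₀/V)^(Q_out/(Q_in−Q_out)) = 54.7 × (11.0/35.366)^(4.9618) = 0.16649 mg.

0.166 mg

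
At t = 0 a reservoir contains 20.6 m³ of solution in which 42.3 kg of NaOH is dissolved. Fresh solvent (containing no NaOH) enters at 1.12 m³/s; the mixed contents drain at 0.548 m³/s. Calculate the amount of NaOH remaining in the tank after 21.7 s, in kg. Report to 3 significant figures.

Total volume: dV/dt = Q_in − Q_out = 0.57200 m³/s, so V(t) = 20.6 + 0.57200 t and V(21.7) = 33.012 m³.
No NaOH enters, so dm/dt = −Q_out · (m/V).
dm/m = −Q_out dt/(V₀ + 0.57200 t); integrating gives ln(m/m₀) = −(Q_out/(Q_in−Q_out)) ln(V/V₀).
m = m₀ (V₀/V)^(Q_out/(Q_in−Q_out)) = 42.3 × (20.6/33.012)^(0.95804) = 26.923 kg.

26.9 kg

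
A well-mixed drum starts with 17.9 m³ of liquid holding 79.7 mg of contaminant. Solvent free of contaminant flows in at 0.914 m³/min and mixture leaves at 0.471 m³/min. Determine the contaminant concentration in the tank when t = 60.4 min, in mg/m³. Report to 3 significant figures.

Total volume: dV/dt = Q_in − Q_out = 0.44300 m³/min, so V(t) = 17.9 + 0.44300 t and V(60.4) = 44.657 m³.
Species balance (pure solvent in): dm/dt = −Q_out · m/V(t).
Separate: dm/m = −Q_out dt/V(t) ⇒ ln(m/m₀) = −(Q_out/(Q_in−Q_out)) ln(V/V₀).
m = m₀ (V₀/V)^(Q_out/(Q_in−Q_out)) = 79.7 × (17.9/44.657)^(1.0632) = 30.153 mg.
C = m/V = 30.153/44.657 = 0.67520 mg/m³.

0.675 mg/m³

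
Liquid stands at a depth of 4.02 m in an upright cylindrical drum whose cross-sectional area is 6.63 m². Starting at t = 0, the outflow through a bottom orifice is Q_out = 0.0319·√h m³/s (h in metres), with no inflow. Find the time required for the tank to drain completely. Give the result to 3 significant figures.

Unsteady balance on liquid volume: A dh/dt = −0.0319 √h.
∫ h^(−1/2) dh = −(0.0319/A) ∫ dt, giving 2√h = 2√h₀ − (0.0319/A) t.
Tank is empty when √h = 0: t_empty = 2A√h₀/0.0319.
t_empty = 2·6.63·√4.02/0.0319 = 13.260·2.0050/0.0319 = 833.42 s.

833 s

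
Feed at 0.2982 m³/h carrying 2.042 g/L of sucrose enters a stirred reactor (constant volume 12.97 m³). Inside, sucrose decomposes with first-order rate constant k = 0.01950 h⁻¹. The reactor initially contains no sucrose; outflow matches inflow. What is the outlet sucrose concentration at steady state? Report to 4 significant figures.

1.105 g/L

Accumulation = in − out − consumed: V dC/dt = Q C_in − Q C − k V C.
At steady state: 0 = Q C_in − (Q + kV) C_ss, so C_ss = Q C_in/(Q + kV).
C_ss = 0.2982·2.042/(0.2982 + 0.01950·12.97) = 0.608924/0.551115 = 1.10490 g/L.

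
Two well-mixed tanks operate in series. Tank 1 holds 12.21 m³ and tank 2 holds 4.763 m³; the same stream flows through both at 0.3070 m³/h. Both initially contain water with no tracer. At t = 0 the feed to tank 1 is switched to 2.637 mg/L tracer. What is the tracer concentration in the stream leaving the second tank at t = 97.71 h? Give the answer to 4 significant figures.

2.270 mg/L

Time constants: τᵢ = Vᵢ/Q for each well-mixed tank.
τ₁ = 12.21/0.3070 = 39.7720 h; τ₂ = 4.763/0.3070 = 15.5147 h.
Tank 1: C₁ = C_in(1 − e^(−t/τ₁)). Tank 2 (τ₁ ≠ τ₂): C₂ = C_in[1 − (τ₁ e^(−t/τ₁) − τ₂ e^(−t/τ₂))/(τ₁ − τ₂)].
At t = 97.71: e^(−t/τ₁) = 0.0857127, e^(−t/τ₂) = 0.00184014.
C₂ = 2.637·[1 − (39.7720·0.0857127 − 15.5147·0.00184014)/(24.2573)] = 2.637·0.860644 = 2.26952 mg/L.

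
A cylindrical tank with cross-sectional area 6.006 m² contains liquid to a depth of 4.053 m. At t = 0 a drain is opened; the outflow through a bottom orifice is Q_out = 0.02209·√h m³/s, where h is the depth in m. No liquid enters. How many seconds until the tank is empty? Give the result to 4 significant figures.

1095 s

With no inflow, A dh/dt = −0.02209 √h.
∫ h^(−1/2) dh = −(0.02209/A) ∫ dt, giving 2√h = 2√h₀ − (0.02209/A) t.
Set h = 0: 2√h₀ = (0.02209/A) t_empty ⇒ t_empty = 2A√h₀/0.02209.
t_empty = 2·6.006·√4.053/0.02209 = 12.0120·2.01321/0.02209 = 1094.73 s.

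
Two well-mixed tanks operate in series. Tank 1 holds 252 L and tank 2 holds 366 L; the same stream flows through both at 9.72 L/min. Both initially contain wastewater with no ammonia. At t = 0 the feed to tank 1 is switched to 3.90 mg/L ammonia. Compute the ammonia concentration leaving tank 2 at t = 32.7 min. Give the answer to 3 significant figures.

1.09 mg/L

Species balance on tank i: dCᵢ/dt = (Cᵢ₋₁ − Cᵢ)/τᵢ with τᵢ = Vᵢ/Q.
τ₁ = 252/9.72 = 25.926 min; τ₂ = 366/9.72 = 37.654 min.
Tank 1: C₁ = C_in(1 − e^(−t/τ₁)). Tank 2 (τ₁ ≠ τ₂): C₂ = C_in[1 − (τ₁ e^(−t/τ₁) − τ₂ e^(−t/τ₂))/(τ₁ − τ₂)].
At t = 32.7: e^(−t/τ₁) = 0.28329, e^(−t/τ₂) = 0.41961.
C₂ = 3.90·[1 − (25.926·0.28329 − 37.654·0.41961)/(-11.728)] = 3.90·0.27905 = 1.0883 mg/L.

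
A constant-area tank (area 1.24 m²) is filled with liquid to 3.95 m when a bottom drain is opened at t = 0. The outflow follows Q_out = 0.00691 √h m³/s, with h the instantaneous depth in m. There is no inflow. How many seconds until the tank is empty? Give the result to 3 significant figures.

713 s

A dh/dt = −Q_out = −0.00691 √h.
Separate and integrate: 2(√h − √h₀) = −(0.00691/A) t.
Set h = 0: 2√h₀ = (0.00691/A) t_empty ⇒ t_empty = 2A√h₀/0.00691.
t_empty = 2·1.24·√3.95/0.00691 = 2.4800·1.9875/0.00691 = 713.30 s.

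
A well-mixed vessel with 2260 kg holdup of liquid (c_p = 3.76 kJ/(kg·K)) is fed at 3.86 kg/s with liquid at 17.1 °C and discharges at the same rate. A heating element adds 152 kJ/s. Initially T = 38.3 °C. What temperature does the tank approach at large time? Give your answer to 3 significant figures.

27.6 °C

First-law balance (no shaft work): M c_p dT/dt = ṁ c_p (T_in − T) + 152.
At steady state dT/dt = 0 ⇒ T_ss = T_in + Q̇/(ṁ c_p) = 17.1 + 152/(3.86·3.76) = 27.573 °C.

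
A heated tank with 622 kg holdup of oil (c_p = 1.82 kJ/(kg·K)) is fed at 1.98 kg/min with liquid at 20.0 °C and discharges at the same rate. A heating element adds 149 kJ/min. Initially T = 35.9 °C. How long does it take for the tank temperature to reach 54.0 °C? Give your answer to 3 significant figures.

390 min

Heat balance on the well-mixed liquid: M c_p dT/dt = ṁ c_p (T_in − T) + 149.
τ = M/ṁ = 314.14 min; T_ss = T_in + Q̇/(ṁ c_p) = 61.348 °C.
T(t) = T_ss + (T₀ − T_ss) e^(−t/τ). Set T = 54.0:
e^(−t/τ) = (54.0 − 61.348)/(35.9 − 61.348) = 0.28873
t = −314.14 · ln(0.28873) = 390.24 min.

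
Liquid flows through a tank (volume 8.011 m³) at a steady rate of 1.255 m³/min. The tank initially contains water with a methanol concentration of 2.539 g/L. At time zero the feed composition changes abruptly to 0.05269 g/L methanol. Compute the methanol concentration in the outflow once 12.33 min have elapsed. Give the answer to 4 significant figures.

Unsteady species balance (constant V, well mixed): V dC/dt = Q(C_in − C).
Time constant τ = V/Q = 8.011/1.255 = 6.38327 min.
Solution: C(t) = C_in + (C₀ − C_in) e^(−t/τ).
C(12.33) = 0.05269 + (2.539 − 0.05269)·e^(−12.33/6.38327) = 0.05269 + (2.48631)·0.144914 = 0.412992 g/L.

0.4130 g/L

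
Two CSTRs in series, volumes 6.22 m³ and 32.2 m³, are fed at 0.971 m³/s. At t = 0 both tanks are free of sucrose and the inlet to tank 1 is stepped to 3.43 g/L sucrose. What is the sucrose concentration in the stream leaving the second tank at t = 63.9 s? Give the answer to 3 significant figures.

Each tank obeys Vᵢ dCᵢ/dt = Q(Cᵢ₋₁ − Cᵢ), so τᵢ = Vᵢ/Q.
τ₁ = 6.22/0.971 = 6.4058 s; τ₂ = 32.2/0.971 = 33.162 s.
Tank 1: C₁ = C_in(1 − e^(−t/τ₁)). Tank 2 (τ₁ ≠ τ₂): C₂ = C_in[1 − (τ₁ e^(−t/τ₁) − τ₂ e^(−t/τ₂))/(τ₁ − τ₂)].
At t = 63.9: e^(−t/τ₁) = 4.6531e-05, e^(−t/τ₂) = 0.14560.
C₂ = 3.43·[1 − (6.4058·4.6531e-05 − 33.162·0.14560)/(-26.756)] = 3.43·0.81956 = 2.8111 g/L.

2.81 g/L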